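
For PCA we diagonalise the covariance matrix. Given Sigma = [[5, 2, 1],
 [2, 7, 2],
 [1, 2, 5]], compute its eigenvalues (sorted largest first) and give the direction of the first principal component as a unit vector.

Step 1 — characteristic polynomial p(λ) = det(λI - Sigma) = λ³ - tr·λ² + c_1·λ - det, where tr = trace, c_1 = sum of the principal 2×2 minors, det = det(Sigma):
  tr = 5 + 7 + 5 = 17,
  c_1 = (5·7 - (2)²) + (5·5 - (1)²) + (7·5 - (2)²) = 31 + 24 + 31 = 86,
  det = 5·(7·5 - (2)²) - (2)·((2)·5 - (2)·(1)) + (1)·((2)·(2) - 7·(1)) = 5·(31) - (2)·(8) + (1)·(-3) = 136.
  So p(λ) = λ³ - 17λ² + 86λ - 136.
Step 2 — look for an integer root (rational root theorem: any rational root is an integer divisor of 136). Testing λ = 4:
  p(4) = 64 - 272 + 344 - 136 = 0  ✓
  Dividing out (λ - 4): p(λ) = (λ - 4)(λ² - 13λ + 34).
Step 3 — remaining eigenvalues from the quadratic λ² - 13λ + 34 = 0:
  Δ = 13² - 4·34 = 169 - 136 = 33,  λ = (13 ± √33)/2 = (13 ± 5.7446)/2 ≈ 9.3723 or 3.6277.
  Sorted: λ_1 = 9.3723,  λ_2 = 4,  λ_3 = 3.6277  (check: sum = 17 = tr ✓).

Step 4 — unit eigenvector for λ_1 ≈ 9.3723: v spans the null space of (Sigma - λ_1 I), whose rows are
  r_1 = (-4.3723, 2, 1),  r_2 = (2, -2.3723, 2),  r_3 = (1, 2, -4.3723).
  v is orthogonal to every row, so take v ∝ r_1 × r_2 = ((2)·(2) - (1)·(-2.3723), (1)·(2) - (-4.3723)·(2), (-4.3723)·(-2.3723) - (2)·(2)) ≈ (6.3723, 10.7446, 6.3723).
  Let u = (6.3723, 10.7446, 6.3723).
  ||u|| = √((6.3723)² + (10.7446)² + (6.3723)²) = √(196.6576) ≈ 14.0235,  v_1 = u/||u|| ≈ (0.4544, 0.7662, 0.4544) (||v_1|| = 1).

λ_1 = 9.3723,  λ_2 = 4,  λ_3 = 3.6277;  v_1 ≈ (0.4544, 0.7662, 0.4544)


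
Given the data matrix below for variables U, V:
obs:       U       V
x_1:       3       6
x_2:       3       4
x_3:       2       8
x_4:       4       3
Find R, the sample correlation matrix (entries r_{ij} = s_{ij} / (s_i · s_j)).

Step 1 — column means:
  mean(U) = (3 + 3 + 2 + 4) / 4 = 12/4 = 3
  mean(V) = (6 + 4 + 8 + 3) / 4 = 21/4 = 5.25

Step 2 — sample variances and covariances s[i,j] = (1/(n-1)) · Σ_k (x_{k,i} - mean_i) · (x_{k,j} - mean_j), with n-1 = 3:
  s[U,U] = ((0)·(0) + (0)·(0) + (-1)·(-1) + (1)·(1)) / 3 = 2/3 = 0.6667
  s[U,V] = ((0)·(0.75) + (0)·(-1.25) + (-1)·(2.75) + (1)·(-2.25)) / 3 = -5/3 = -1.6667
  s[V,V] = ((0.75)·(0.75) + (-1.25)·(-1.25) + (2.75)·(2.75) + (-2.25)·(-2.25)) / 3 = 14.75/3 = 4.9167
  Sample standard deviations s_i = √(s[i,i]):
  s(U) = √(0.6667) = 0.8165
  s(V) = √(4.9167) = 2.2174

Step 3 — r_{ij} = s_{ij} / (s_i · s_j):
  r[U,U] = 1 (diagonal).
  r[U,V] = -1.6667 / (0.8165 · 2.2174) = -1.6667 / 1.8105 = -0.9206
  r[V,V] = 1 (diagonal).

R is symmetric with unit diagonal. Assembling:

R = [[1, -0.9206],
 [-0.9206, 1]]


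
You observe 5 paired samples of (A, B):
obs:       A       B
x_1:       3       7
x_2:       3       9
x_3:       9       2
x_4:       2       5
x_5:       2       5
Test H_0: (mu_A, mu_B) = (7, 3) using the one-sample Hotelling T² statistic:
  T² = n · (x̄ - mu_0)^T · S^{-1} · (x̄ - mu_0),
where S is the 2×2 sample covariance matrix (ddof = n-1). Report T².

Step 1 — sample mean vector:
  mean(A) = (3 + 3 + 9 + 2 + 2) / 5 = 19/5 = 3.8
  mean(B) = (7 + 9 + 2 + 5 + 5) / 5 = 28/5 = 5.6
  x̄ = (3.8, 5.6),  deviation x̄ - mu_0 = (3.8, 5.6) - (7, 3) = (-3.2, 2.6).

Step 2 — sample covariance matrix, S[i,j] = (1/(n-1)) · Σ_k (x_{k,i} - mean_i) · (x_{k,j} - mean_j), divisor n-1 = 4:
  S[A,A] = ((-0.8)·(-0.8) + (-0.8)·(-0.8) + (5.2)·(5.2) + (-1.8)·(-1.8) + (-1.8)·(-1.8)) / 4 = 34.8/4 = 8.7
  S[A,B] = ((-0.8)·(1.4) + (-0.8)·(3.4) + (5.2)·(-3.6) + (-1.8)·(-0.6) + (-1.8)·(-0.6)) / 4 = -20.4/4 = -5.1
  S[B,B] = ((1.4)·(1.4) + (3.4)·(3.4) + (-3.6)·(-3.6) + (-0.6)·(-0.6) + (-0.6)·(-0.6)) / 4 = 27.2/4 = 6.8
  S = [[8.7, -5.1],
 [-5.1, 6.8]].

Step 3 — invert S. det(S) = 8.7·6.8 - (-5.1)² = 33.15.
  S^{-1} = (1/det) · [[d, -b], [-b, a]] = [[0.2051, 0.1538],
 [0.1538, 0.2624]].

Step 4 — quadratic form (x̄ - mu_0)^T · S^{-1} · (x̄ - mu_0):
  S^{-1} · (x̄ - mu_0) = (-0.2564, 0.19),
  (x̄ - mu_0)^T · [...] = (-3.2)·(-0.2564) + (2.6)·(0.19) = 1.3146.

Step 5 — scale by n: T² = 5 · 1.3146 = 6.5732.

T² ≈ 6.5732


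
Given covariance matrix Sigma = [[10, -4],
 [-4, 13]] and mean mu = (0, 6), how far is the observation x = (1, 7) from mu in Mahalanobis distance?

Step 1 — centre the observation: (x - mu) = (1, 1).

Step 2 — invert Sigma. det(Sigma) = 10·13 - (-4)² = 114.
  Sigma^{-1} = (1/det) · [[d, -b], [-b, a]] = [[0.114, 0.0351],
 [0.0351, 0.0877]].

Step 3 — form the quadratic (x - mu)^T · Sigma^{-1} · (x - mu):
  Sigma^{-1} · (x - mu) = (0.1491, 0.1228).
  (x - mu)^T · [Sigma^{-1} · (x - mu)] = (1)·(0.1491) + (1)·(0.1228) = 0.2719.

Step 4 — take square root: d = √(0.2719) ≈ 0.5215.

d(x, mu) = √(0.2719) ≈ 0.5215


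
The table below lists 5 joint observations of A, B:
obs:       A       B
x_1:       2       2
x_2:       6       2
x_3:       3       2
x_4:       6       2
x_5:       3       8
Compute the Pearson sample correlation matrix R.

Step 1 — column means:
  mean(A) = (2 + 6 + 3 + 6 + 3) / 5 = 20/5 = 4
  mean(B) = (2 + 2 + 2 + 2 + 8) / 5 = 16/5 = 3.2

Step 2 — sample variances and covariances s[i,j] = (1/(n-1)) · Σ_k (x_{k,i} - mean_i) · (x_{k,j} - mean_j), with n-1 = 4:
  s[A,A] = ((-2)·(-2) + (2)·(2) + (-1)·(-1) + (2)·(2) + (-1)·(-1)) / 4 = 14/4 = 3.5
  s[A,B] = ((-2)·(-1.2) + (2)·(-1.2) + (-1)·(-1.2) + (2)·(-1.2) + (-1)·(4.8)) / 4 = -6/4 = -1.5
  s[B,B] = ((-1.2)·(-1.2) + (-1.2)·(-1.2) + (-1.2)·(-1.2) + (-1.2)·(-1.2) + (4.8)·(4.8)) / 4 = 28.8/4 = 7.2
  Sample standard deviations s_i = √(s[i,i]):
  s(A) = √(3.5) = 1.8708
  s(B) = √(7.2) = 2.6833

Step 3 — r_{ij} = s_{ij} / (s_i · s_j):
  r[A,A] = 1 (diagonal).
  r[A,B] = -1.5 / (1.8708 · 2.6833) = -1.5 / 5.02 = -0.2988
  r[B,B] = 1 (diagonal).

R is symmetric with unit diagonal. Assembling:

R = [[1, -0.2988],
 [-0.2988, 1]]


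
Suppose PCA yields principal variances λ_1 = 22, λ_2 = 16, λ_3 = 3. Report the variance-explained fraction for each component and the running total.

Step 1 — total variance = trace(Sigma) = Σ λ_i = 22 + 16 + 3 = 41.

Step 2 — fraction explained by component i = λ_i / Σ λ:
  PC1: 22/41 = 0.5366
  PC2: 16/41 = 0.3902
  PC3: 3/41 = 0.0732

Step 3 — cumulative fraction after k components = (λ_1 + ... + λ_k) / Σ λ:
  k = 1: 22/41 = 0.5366
  k = 2: (22 + 16)/41 = 38/41 = 0.9268
  k = 3: (22 + 16 + 3)/41 = 41/41 = 1

Summary (fraction, with percent):

explained: PC1 0.5366 (53.66%), PC2 0.3902 (39.02%), PC3 0.0732 (7.32%);  cumulative: 0.5366, 0.9268, 1


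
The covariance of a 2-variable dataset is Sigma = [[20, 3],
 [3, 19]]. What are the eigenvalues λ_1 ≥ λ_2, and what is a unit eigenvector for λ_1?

Step 1 — characteristic polynomial of 2×2 Sigma:
  det(Sigma - λI) = λ² - trace · λ + det = 0.
  trace = 20 + 19 = 39, det = 20·19 - (3)² = 371.
Step 2 — discriminant:
  Δ = trace² - 4·det = 1521 - 1484 = 37.
Step 3 — eigenvalues:
  λ = (trace ± √Δ)/2 = (39 ± 6.0828)/2,
  λ_1 = 22.5414,  λ_2 = 16.4586.

Step 4 — unit eigenvector for λ_1: solve (Sigma - λ_1 I)v = 0. First row:
  (20 - 22.5414)·v_x + (3)·v_y = 0, i.e. (-2.5414)·v_x + (3)·v_y = 0,
  so v ∝ (b, λ_1 - a) = (3, 2.5414) = u.
  ||u|| = √((3)² + (2.5414)²) = √(15.4586) ≈ 3.9317,
  v_1 = u/||u|| ≈ (0.763, 0.6464) (||v_1|| = 1).

λ_1 = 22.5414,  λ_2 = 16.4586;  v_1 ≈ (0.763, 0.6464)


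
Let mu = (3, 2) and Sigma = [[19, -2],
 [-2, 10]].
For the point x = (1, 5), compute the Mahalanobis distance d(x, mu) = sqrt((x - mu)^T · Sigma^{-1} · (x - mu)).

Step 1 — centre the observation: (x - mu) = (-2, 3).

Step 2 — invert Sigma. det(Sigma) = 19·10 - (-2)² = 186.
  Sigma^{-1} = (1/det) · [[d, -b], [-b, a]] = [[0.0538, 0.0108],
 [0.0108, 0.1022]].

Step 3 — form the quadratic (x - mu)^T · Sigma^{-1} · (x - mu):
  Sigma^{-1} · (x - mu) = (-0.0753, 0.2849).
  (x - mu)^T · [Sigma^{-1} · (x - mu)] = (-2)·(-0.0753) + (3)·(0.2849) = 1.0054.

Step 4 — take square root: d = √(1.0054) ≈ 1.0027.

d(x, mu) = √(1.0054) ≈ 1.0027


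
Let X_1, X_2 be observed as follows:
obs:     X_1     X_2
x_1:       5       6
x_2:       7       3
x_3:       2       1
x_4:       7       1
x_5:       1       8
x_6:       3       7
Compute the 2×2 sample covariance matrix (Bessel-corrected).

Step 1 — column means:
  mean(X_1) = (5 + 7 + 2 + 7 + 1 + 3) / 6 = 25/6 = 4.1667
  mean(X_2) = (6 + 3 + 1 + 1 + 8 + 7) / 6 = 26/6 = 4.3333

Step 2 — sample covariance S[i,j] = (1/(n-1)) · Σ_k (x_{k,i} - mean_i) · (x_{k,j} - mean_j), with n-1 = 5.
  S[X_1,X_1] = ((0.8333)·(0.8333) + (2.8333)·(2.8333) + (-2.1667)·(-2.1667) + (2.8333)·(2.8333) + (-3.1667)·(-3.1667) + (-1.1667)·(-1.1667)) / 5 = 32.8333/5 = 6.5667
  S[X_1,X_2] = ((0.8333)·(1.6667) + (2.8333)·(-1.3333) + (-2.1667)·(-3.3333) + (2.8333)·(-3.3333) + (-3.1667)·(3.6667) + (-1.1667)·(2.6667)) / 5 = -19.3333/5 = -3.8667
  S[X_2,X_2] = ((1.6667)·(1.6667) + (-1.3333)·(-1.3333) + (-3.3333)·(-3.3333) + (-3.3333)·(-3.3333) + (3.6667)·(3.6667) + (2.6667)·(2.6667)) / 5 = 47.3333/5 = 9.4667

S is symmetric (S[j,i] = S[i,j]). Assembling:

S = [[6.5667, -3.8667],
 [-3.8667, 9.4667]]


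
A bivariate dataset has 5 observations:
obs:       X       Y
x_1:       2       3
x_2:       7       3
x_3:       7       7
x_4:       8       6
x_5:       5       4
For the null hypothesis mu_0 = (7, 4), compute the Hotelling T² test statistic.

Step 1 — sample mean vector:
  mean(X) = (2 + 7 + 7 + 8 + 5) / 5 = 29/5 = 5.8
  mean(Y) = (3 + 3 + 7 + 6 + 4) / 5 = 23/5 = 4.6
  x̄ = (5.8, 4.6),  deviation x̄ - mu_0 = (5.8, 4.6) - (7, 4) = (-1.2, 0.6).

Step 2 — sample covariance matrix, S[i,j] = (1/(n-1)) · Σ_k (x_{k,i} - mean_i) · (x_{k,j} - mean_j), divisor n-1 = 4:
  S[X,X] = ((-3.8)·(-3.8) + (1.2)·(1.2) + (1.2)·(1.2) + (2.2)·(2.2) + (-0.8)·(-0.8)) / 4 = 22.8/4 = 5.7
  S[X,Y] = ((-3.8)·(-1.6) + (1.2)·(-1.6) + (1.2)·(2.4) + (2.2)·(1.4) + (-0.8)·(-0.6)) / 4 = 10.6/4 = 2.65
  S[Y,Y] = ((-1.6)·(-1.6) + (-1.6)·(-1.6) + (2.4)·(2.4) + (1.4)·(1.4) + (-0.6)·(-0.6)) / 4 = 13.2/4 = 3.3
  S = [[5.7, 2.65],
 [2.65, 3.3]].

Step 3 — invert S. det(S) = 5.7·3.3 - (2.65)² = 11.7875.
  S^{-1} = (1/det) · [[d, -b], [-b, a]] = [[0.28, -0.2248],
 [-0.2248, 0.4836]].

Step 4 — quadratic form (x̄ - mu_0)^T · S^{-1} · (x̄ - mu_0):
  S^{-1} · (x̄ - mu_0) = (-0.4708, 0.5599),
  (x̄ - mu_0)^T · [...] = (-1.2)·(-0.4708) + (0.6)·(0.5599) = 0.901.

Step 5 — scale by n: T² = 5 · 0.901 = 4.5048.

T² ≈ 4.5048


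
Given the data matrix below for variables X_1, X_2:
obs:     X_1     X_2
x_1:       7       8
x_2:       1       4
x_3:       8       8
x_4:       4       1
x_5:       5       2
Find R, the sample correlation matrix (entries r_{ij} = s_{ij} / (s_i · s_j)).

Step 1 — column means:
  mean(X_1) = (7 + 1 + 8 + 4 + 5) / 5 = 25/5 = 5
  mean(X_2) = (8 + 4 + 8 + 1 + 2) / 5 = 23/5 = 4.6

Step 2 — sample variances and covariances s[i,j] = (1/(n-1)) · Σ_k (x_{k,i} - mean_i) · (x_{k,j} - mean_j), with n-1 = 4:
  s[X_1,X_1] = ((2)·(2) + (-4)·(-4) + (3)·(3) + (-1)·(-1) + (0)·(0)) / 4 = 30/4 = 7.5
  s[X_1,X_2] = ((2)·(3.4) + (-4)·(-0.6) + (3)·(3.4) + (-1)·(-3.6) + (0)·(-2.6)) / 4 = 23/4 = 5.75
  s[X_2,X_2] = ((3.4)·(3.4) + (-0.6)·(-0.6) + (3.4)·(3.4) + (-3.6)·(-3.6) + (-2.6)·(-2.6)) / 4 = 43.2/4 = 10.8
  Sample standard deviations s_i = √(s[i,i]):
  s(X_1) = √(7.5) = 2.7386
  s(X_2) = √(10.8) = 3.2863

Step 3 — r_{ij} = s_{ij} / (s_i · s_j):
  r[X_1,X_1] = 1 (diagonal).
  r[X_1,X_2] = 5.75 / (2.7386 · 3.2863) = 5.75 / 9 = 0.6389
  r[X_2,X_2] = 1 (diagonal).

R is symmetric with unit diagonal. Assembling:

R = [[1, 0.6389],
 [0.6389, 1]]


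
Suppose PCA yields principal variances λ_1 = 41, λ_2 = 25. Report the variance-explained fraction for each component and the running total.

Step 1 — total variance = trace(Sigma) = Σ λ_i = 41 + 25 = 66.

Step 2 — fraction explained by component i = λ_i / Σ λ:
  PC1: 41/66 = 0.6212
  PC2: 25/66 = 0.3788

Step 3 — cumulative fraction after k components = (λ_1 + ... + λ_k) / Σ λ:
  k = 1: 41/66 = 0.6212
  k = 2: (41 + 25)/66 = 66/66 = 1

Summary (fraction, with percent):

explained: PC1 0.6212 (62.12%), PC2 0.3788 (37.88%);  cumulative: 0.6212, 1


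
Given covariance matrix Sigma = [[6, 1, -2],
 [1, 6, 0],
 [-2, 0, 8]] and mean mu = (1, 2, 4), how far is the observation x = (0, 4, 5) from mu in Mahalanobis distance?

Step 1 — centre the observation: (x - mu) = (-1, 2, 1).

Step 2 — invert Sigma (cofactor / det for 3×3, or solve directly):
  Sigma^{-1} = [[0.1875, -0.0312, 0.0469],
 [-0.0312, 0.1719, -0.0078],
 [0.0469, -0.0078, 0.1367]].

Step 3 — form the quadratic (x - mu)^T · Sigma^{-1} · (x - mu):
  Sigma^{-1} · (x - mu) = (-0.2031, 0.3672, 0.0742).
  (x - mu)^T · [Sigma^{-1} · (x - mu)] = (-1)·(-0.2031) + (2)·(0.3672) + (1)·(0.0742) = 1.0117.

Step 4 — take square root: d = √(1.0117) ≈ 1.0058.

d(x, mu) = √(1.0117) ≈ 1.0058


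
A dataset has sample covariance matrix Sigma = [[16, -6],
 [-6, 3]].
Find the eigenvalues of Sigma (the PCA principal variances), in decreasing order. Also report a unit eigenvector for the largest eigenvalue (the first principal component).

Step 1 — characteristic polynomial of 2×2 Sigma:
  det(Sigma - λI) = λ² - trace · λ + det = 0.
  trace = 16 + 3 = 19, det = 16·3 - (-6)² = 12.
Step 2 — discriminant:
  Δ = trace² - 4·det = 361 - 48 = 313.
Step 3 — eigenvalues:
  λ = (trace ± √Δ)/2 = (19 ± 17.6918)/2,
  λ_1 = 18.3459,  λ_2 = 0.6541.

Step 4 — unit eigenvector for λ_1: solve (Sigma - λ_1 I)v = 0. First row:
  (16 - 18.3459)·v_x + (-6)·v_y = 0, i.e. (-2.3459)·v_x + (-6)·v_y = 0,
  so v ∝ (b, λ_1 - a) = (-6, 2.3459); multiply by -1 so the first entry is positive: u = (6, -2.3459).
  ||u|| = √((6)² + (-2.3459)²) = √(41.5033) ≈ 6.4423,
  v_1 = u/||u|| ≈ (0.9313, -0.3641) (||v_1|| = 1).

λ_1 = 18.3459,  λ_2 = 0.6541;  v_1 ≈ (0.9313, -0.3641)


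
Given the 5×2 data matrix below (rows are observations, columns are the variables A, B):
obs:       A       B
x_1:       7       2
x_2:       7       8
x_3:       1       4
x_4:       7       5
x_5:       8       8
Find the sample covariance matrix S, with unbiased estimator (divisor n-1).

Step 1 — column means:
  mean(A) = (7 + 7 + 1 + 7 + 8) / 5 = 30/5 = 6
  mean(B) = (2 + 8 + 4 + 5 + 8) / 5 = 27/5 = 5.4

Step 2 — sample covariance S[i,j] = (1/(n-1)) · Σ_k (x_{k,i} - mean_i) · (x_{k,j} - mean_j), with n-1 = 4.
  S[A,A] = ((1)·(1) + (1)·(1) + (-5)·(-5) + (1)·(1) + (2)·(2)) / 4 = 32/4 = 8
  S[A,B] = ((1)·(-3.4) + (1)·(2.6) + (-5)·(-1.4) + (1)·(-0.4) + (2)·(2.6)) / 4 = 11/4 = 2.75
  S[B,B] = ((-3.4)·(-3.4) + (2.6)·(2.6) + (-1.4)·(-1.4) + (-0.4)·(-0.4) + (2.6)·(2.6)) / 4 = 27.2/4 = 6.8

S is symmetric (S[j,i] = S[i,j]). Assembling:

S = [[8, 2.75],
 [2.75, 6.8]]


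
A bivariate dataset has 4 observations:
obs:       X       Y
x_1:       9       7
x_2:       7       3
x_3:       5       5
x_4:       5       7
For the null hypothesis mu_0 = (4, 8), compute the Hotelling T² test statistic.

Step 1 — sample mean vector:
  mean(X) = (9 + 7 + 5 + 5) / 4 = 26/4 = 6.5
  mean(Y) = (7 + 3 + 5 + 7) / 4 = 22/4 = 5.5
  x̄ = (6.5, 5.5),  deviation x̄ - mu_0 = (6.5, 5.5) - (4, 8) = (2.5, -2.5).

Step 2 — sample covariance matrix, S[i,j] = (1/(n-1)) · Σ_k (x_{k,i} - mean_i) · (x_{k,j} - mean_j), divisor n-1 = 3:
  S[X,X] = ((2.5)·(2.5) + (0.5)·(0.5) + (-1.5)·(-1.5) + (-1.5)·(-1.5)) / 3 = 11/3 = 3.6667
  S[X,Y] = ((2.5)·(1.5) + (0.5)·(-2.5) + (-1.5)·(-0.5) + (-1.5)·(1.5)) / 3 = 1/3 = 0.3333
  S[Y,Y] = ((1.5)·(1.5) + (-2.5)·(-2.5) + (-0.5)·(-0.5) + (1.5)·(1.5)) / 3 = 11/3 = 3.6667
  S = [[3.6667, 0.3333],
 [0.3333, 3.6667]].

Step 3 — invert S. det(S) = 3.6667·3.6667 - (0.3333)² = 13.3333.
  S^{-1} = (1/det) · [[d, -b], [-b, a]] = [[0.275, -0.025],
 [-0.025, 0.275]].

Step 4 — quadratic form (x̄ - mu_0)^T · S^{-1} · (x̄ - mu_0):
  S^{-1} · (x̄ - mu_0) = (0.75, -0.75),
  (x̄ - mu_0)^T · [...] = (2.5)·(0.75) + (-2.5)·(-0.75) = 3.75.

Step 5 — scale by n: T² = 4 · 3.75 = 15.

T² ≈ 15


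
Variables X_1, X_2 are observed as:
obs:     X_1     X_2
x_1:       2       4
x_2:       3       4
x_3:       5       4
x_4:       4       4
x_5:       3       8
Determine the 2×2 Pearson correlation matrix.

Step 1 — column means:
  mean(X_1) = (2 + 3 + 5 + 4 + 3) / 5 = 17/5 = 3.4
  mean(X_2) = (4 + 4 + 4 + 4 + 8) / 5 = 24/5 = 4.8

Step 2 — sample variances and covariances s[i,j] = (1/(n-1)) · Σ_k (x_{k,i} - mean_i) · (x_{k,j} - mean_j), with n-1 = 4:
  s[X_1,X_1] = ((-1.4)·(-1.4) + (-0.4)·(-0.4) + (1.6)·(1.6) + (0.6)·(0.6) + (-0.4)·(-0.4)) / 4 = 5.2/4 = 1.3
  s[X_1,X_2] = ((-1.4)·(-0.8) + (-0.4)·(-0.8) + (1.6)·(-0.8) + (0.6)·(-0.8) + (-0.4)·(3.2)) / 4 = -1.6/4 = -0.4
  s[X_2,X_2] = ((-0.8)·(-0.8) + (-0.8)·(-0.8) + (-0.8)·(-0.8) + (-0.8)·(-0.8) + (3.2)·(3.2)) / 4 = 12.8/4 = 3.2
  Sample standard deviations s_i = √(s[i,i]):
  s(X_1) = √(1.3) = 1.1402
  s(X_2) = √(3.2) = 1.7889

Step 3 — r_{ij} = s_{ij} / (s_i · s_j):
  r[X_1,X_1] = 1 (diagonal).
  r[X_1,X_2] = -0.4 / (1.1402 · 1.7889) = -0.4 / 2.0396 = -0.1961
  r[X_2,X_2] = 1 (diagonal).

R is symmetric with unit diagonal. Assembling:

R = [[1, -0.1961],
 [-0.1961, 1]]


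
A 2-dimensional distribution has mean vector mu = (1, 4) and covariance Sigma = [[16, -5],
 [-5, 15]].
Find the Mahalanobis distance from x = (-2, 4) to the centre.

Step 1 — centre the observation: (x - mu) = (-3, 0).

Step 2 — invert Sigma. det(Sigma) = 16·15 - (-5)² = 215.
  Sigma^{-1} = (1/det) · [[d, -b], [-b, a]] = [[0.0698, 0.0233],
 [0.0233, 0.0744]].

Step 3 — form the quadratic (x - mu)^T · Sigma^{-1} · (x - mu):
  Sigma^{-1} · (x - mu) = (-0.2093, -0.0698).
  (x - mu)^T · [Sigma^{-1} · (x - mu)] = (-3)·(-0.2093) + (0)·(-0.0698) = 0.6279.

Step 4 — take square root: d = √(0.6279) ≈ 0.7924.

d(x, mu) = √(0.6279) ≈ 0.7924


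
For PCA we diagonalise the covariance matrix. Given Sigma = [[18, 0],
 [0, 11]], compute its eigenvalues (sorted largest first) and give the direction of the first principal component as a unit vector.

Step 1 — characteristic polynomial of 2×2 Sigma:
  det(Sigma - λI) = λ² - trace · λ + det = 0.
  trace = 18 + 11 = 29, det = 18·11 - (0)² = 198.
Step 2 — discriminant:
  Δ = trace² - 4·det = 841 - 792 = 49.
Step 3 — eigenvalues:
  λ = (trace ± √Δ)/2 = (29 ± 7)/2,
  λ_1 = 18,  λ_2 = 11.

Step 4 — unit eigenvector for λ_1: Sigma is diagonal, so its eigenvectors are the coordinate axes. λ_1 = 18 is the diagonal entry on the first coordinate axis, hence
  v_1 = (1, 0) (||v_1|| = 1).

λ_1 = 18,  λ_2 = 11;  v_1 ≈ (1, 0)


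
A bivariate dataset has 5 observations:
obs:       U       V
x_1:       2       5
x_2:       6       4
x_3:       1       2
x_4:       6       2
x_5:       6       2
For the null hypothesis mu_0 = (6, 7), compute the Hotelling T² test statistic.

Step 1 — sample mean vector:
  mean(U) = (2 + 6 + 1 + 6 + 6) / 5 = 21/5 = 4.2
  mean(V) = (5 + 4 + 2 + 2 + 2) / 5 = 15/5 = 3
  x̄ = (4.2, 3),  deviation x̄ - mu_0 = (4.2, 3) - (6, 7) = (-1.8, -4).

Step 2 — sample covariance matrix, S[i,j] = (1/(n-1)) · Σ_k (x_{k,i} - mean_i) · (x_{k,j} - mean_j), divisor n-1 = 4:
  S[U,U] = ((-2.2)·(-2.2) + (1.8)·(1.8) + (-3.2)·(-3.2) + (1.8)·(1.8) + (1.8)·(1.8)) / 4 = 24.8/4 = 6.2
  S[U,V] = ((-2.2)·(2) + (1.8)·(1) + (-3.2)·(-1) + (1.8)·(-1) + (1.8)·(-1)) / 4 = -3/4 = -0.75
  S[V,V] = ((2)·(2) + (1)·(1) + (-1)·(-1) + (-1)·(-1) + (-1)·(-1)) / 4 = 8/4 = 2
  S = [[6.2, -0.75],
 [-0.75, 2]].

Step 3 — invert S. det(S) = 6.2·2 - (-0.75)² = 11.8375.
  S^{-1} = (1/det) · [[d, -b], [-b, a]] = [[0.169, 0.0634],
 [0.0634, 0.5238]].

Step 4 — quadratic form (x̄ - mu_0)^T · S^{-1} · (x̄ - mu_0):
  S^{-1} · (x̄ - mu_0) = (-0.5576, -2.2091),
  (x̄ - mu_0)^T · [...] = (-1.8)·(-0.5576) + (-4)·(-2.2091) = 9.8399.

Step 5 — scale by n: T² = 5 · 9.8399 = 49.1996.

T² ≈ 49.1996


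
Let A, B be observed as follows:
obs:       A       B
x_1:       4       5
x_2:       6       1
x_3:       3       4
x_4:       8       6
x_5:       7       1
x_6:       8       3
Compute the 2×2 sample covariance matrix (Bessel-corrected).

Step 1 — column means:
  mean(A) = (4 + 6 + 3 + 8 + 7 + 8) / 6 = 36/6 = 6
  mean(B) = (5 + 1 + 4 + 6 + 1 + 3) / 6 = 20/6 = 3.3333

Step 2 — sample covariance S[i,j] = (1/(n-1)) · Σ_k (x_{k,i} - mean_i) · (x_{k,j} - mean_j), with n-1 = 5.
  S[A,A] = ((-2)·(-2) + (0)·(0) + (-3)·(-3) + (2)·(2) + (1)·(1) + (2)·(2)) / 5 = 22/5 = 4.4
  S[A,B] = ((-2)·(1.6667) + (0)·(-2.3333) + (-3)·(0.6667) + (2)·(2.6667) + (1)·(-2.3333) + (2)·(-0.3333)) / 5 = -3/5 = -0.6
  S[B,B] = ((1.6667)·(1.6667) + (-2.3333)·(-2.3333) + (0.6667)·(0.6667) + (2.6667)·(2.6667) + (-2.3333)·(-2.3333) + (-0.3333)·(-0.3333)) / 5 = 21.3333/5 = 4.2667

S is symmetric (S[j,i] = S[i,j]). Assembling:

S = [[4.4, -0.6],
 [-0.6, 4.2667]]


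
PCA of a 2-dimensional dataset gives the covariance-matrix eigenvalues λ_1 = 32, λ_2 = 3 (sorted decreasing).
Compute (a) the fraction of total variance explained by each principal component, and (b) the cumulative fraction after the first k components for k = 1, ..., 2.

Step 1 — total variance = trace(Sigma) = Σ λ_i = 32 + 3 = 35.

Step 2 — fraction explained by component i = λ_i / Σ λ:
  PC1: 32/35 = 0.9143
  PC2: 3/35 = 0.0857

Step 3 — cumulative fraction after k components = (λ_1 + ... + λ_k) / Σ λ:
  k = 1: 32/35 = 0.9143
  k = 2: (32 + 3)/35 = 35/35 = 1

Summary (fraction, with percent):

explained: PC1 0.9143 (91.43%), PC2 0.0857 (8.57%);  cumulative: 0.9143, 1


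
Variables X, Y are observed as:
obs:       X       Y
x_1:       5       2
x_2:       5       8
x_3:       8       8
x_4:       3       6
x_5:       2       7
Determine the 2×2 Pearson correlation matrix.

Step 1 — column means:
  mean(X) = (5 + 5 + 8 + 3 + 2) / 5 = 23/5 = 4.6
  mean(Y) = (2 + 8 + 8 + 6 + 7) / 5 = 31/5 = 6.2

Step 2 — sample variances and covariances s[i,j] = (1/(n-1)) · Σ_k (x_{k,i} - mean_i) · (x_{k,j} - mean_j), with n-1 = 4:
  s[X,X] = ((0.4)·(0.4) + (0.4)·(0.4) + (3.4)·(3.4) + (-1.6)·(-1.6) + (-2.6)·(-2.6)) / 4 = 21.2/4 = 5.3
  s[X,Y] = ((0.4)·(-4.2) + (0.4)·(1.8) + (3.4)·(1.8) + (-1.6)·(-0.2) + (-2.6)·(0.8)) / 4 = 3.4/4 = 0.85
  s[Y,Y] = ((-4.2)·(-4.2) + (1.8)·(1.8) + (1.8)·(1.8) + (-0.2)·(-0.2) + (0.8)·(0.8)) / 4 = 24.8/4 = 6.2
  Sample standard deviations s_i = √(s[i,i]):
  s(X) = √(5.3) = 2.3022
  s(Y) = √(6.2) = 2.49

Step 3 — r_{ij} = s_{ij} / (s_i · s_j):
  r[X,X] = 1 (diagonal).
  r[X,Y] = 0.85 / (2.3022 · 2.49) = 0.85 / 5.7324 = 0.1483
  r[Y,Y] = 1 (diagonal).

R is symmetric with unit diagonal. Assembling:

R = [[1, 0.1483],
 [0.1483, 1]]


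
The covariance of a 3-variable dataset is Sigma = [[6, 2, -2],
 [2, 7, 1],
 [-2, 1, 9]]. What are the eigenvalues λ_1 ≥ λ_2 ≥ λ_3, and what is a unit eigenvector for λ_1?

Step 1 — characteristic polynomial p(λ) = det(λI - Sigma) = λ³ - tr·λ² + c_1·λ - det, where tr = trace, c_1 = sum of the principal 2×2 minors, det = det(Sigma):
  tr = 6 + 7 + 9 = 22,
  c_1 = (6·7 - (2)²) + (6·9 - (-2)²) + (7·9 - (1)²) = 38 + 50 + 62 = 150,
  det = 6·(7·9 - (1)²) - (2)·((2)·9 - (1)·(-2)) + (-2)·((2)·(1) - 7·(-2)) = 6·(62) - (2)·(20) + (-2)·(16) = 300.
  So p(λ) = λ³ - 22λ² + 150λ - 300.
Step 2 — look for an integer root (rational root theorem: any rational root is an integer divisor of 300). Testing λ = 10:
  p(10) = 1000 - 2200 + 1500 - 300 = 0  ✓
  Dividing out (λ - 10): p(λ) = (λ - 10)(λ² - 12λ + 30).
Step 3 — remaining eigenvalues from the quadratic λ² - 12λ + 30 = 0:
  Δ = 12² - 4·30 = 144 - 120 = 24,  λ = (12 ± √24)/2 = (12 ± 4.899)/2 ≈ 8.4495 or 3.5505.
  Sorted: λ_1 = 10,  λ_2 = 8.4495,  λ_3 = 3.5505  (check: sum = 22 = tr ✓).

Step 4 — unit eigenvector for λ_1 = 10: v spans the null space of (Sigma - λ_1 I), whose rows are
  r_1 = (-4, 2, -2),  r_2 = (2, -3, 1),  r_3 = (-2, 1, -1).
  v is orthogonal to every row, so take v ∝ r_1 × r_2 = ((2)·(1) - (-2)·(-3), (-2)·(2) - (-4)·(1), (-4)·(-3) - (2)·(2)) = (-4, 0, 8).
  Rescale (divide by 4; multiply by -1 so the first nonzero entry is positive): u = (1, 0, -2).
  ||u|| = √((1)² + (0)² + (-2)²) = √(5) ≈ 2.2361,  v_1 = u/||u|| ≈ (0.4472, 0, -0.8944) (||v_1|| = 1).

λ_1 = 10,  λ_2 = 8.4495,  λ_3 = 3.5505;  v_1 ≈ (0.4472, 0, -0.8944)


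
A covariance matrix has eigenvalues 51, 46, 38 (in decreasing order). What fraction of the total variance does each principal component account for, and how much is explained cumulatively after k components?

Step 1 — total variance = trace(Sigma) = Σ λ_i = 51 + 46 + 38 = 135.

Step 2 — fraction explained by component i = λ_i / Σ λ:
  PC1: 51/135 = 0.3778
  PC2: 46/135 = 0.3407
  PC3: 38/135 = 0.2815

Step 3 — cumulative fraction after k components = (λ_1 + ... + λ_k) / Σ λ:
  k = 1: 51/135 = 0.3778
  k = 2: (51 + 46)/135 = 97/135 = 0.7185
  k = 3: (51 + 46 + 38)/135 = 135/135 = 1

Summary (fraction, with percent):

explained: PC1 0.3778 (37.78%), PC2 0.3407 (34.07%), PC3 0.2815 (28.15%);  cumulative: 0.3778, 0.7185, 1


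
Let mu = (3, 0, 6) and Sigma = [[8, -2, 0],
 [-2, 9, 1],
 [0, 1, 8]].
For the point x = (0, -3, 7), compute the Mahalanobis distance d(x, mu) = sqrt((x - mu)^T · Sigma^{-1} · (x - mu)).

Step 1 — centre the observation: (x - mu) = (-3, -3, 1).

Step 2 — invert Sigma (cofactor / det for 3×3, or solve directly):
  Sigma^{-1} = [[0.1325, 0.0299, -0.0037],
 [0.0299, 0.1194, -0.0149],
 [-0.0037, -0.0149, 0.1269]].

Step 3 — form the quadratic (x - mu)^T · Sigma^{-1} · (x - mu):
  Sigma^{-1} · (x - mu) = (-0.4907, -0.4627, 0.1828).
  (x - mu)^T · [Sigma^{-1} · (x - mu)] = (-3)·(-0.4907) + (-3)·(-0.4627) + (1)·(0.1828) = 3.0429.

Step 4 — take square root: d = √(3.0429) ≈ 1.7444.

d(x, mu) = √(3.0429) ≈ 1.7444


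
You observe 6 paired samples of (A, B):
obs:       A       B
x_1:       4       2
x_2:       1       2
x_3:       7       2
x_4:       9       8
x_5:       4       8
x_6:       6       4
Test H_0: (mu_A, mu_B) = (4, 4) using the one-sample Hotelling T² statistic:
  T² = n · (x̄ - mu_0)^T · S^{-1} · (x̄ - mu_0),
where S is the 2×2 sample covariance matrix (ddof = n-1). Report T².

Step 1 — sample mean vector:
  mean(A) = (4 + 1 + 7 + 9 + 4 + 6) / 6 = 31/6 = 5.1667
  mean(B) = (2 + 2 + 2 + 8 + 8 + 4) / 6 = 26/6 = 4.3333
  x̄ = (5.1667, 4.3333),  deviation x̄ - mu_0 = (5.1667, 4.3333) - (4, 4) = (1.1667, 0.3333).

Step 2 — sample covariance matrix, S[i,j] = (1/(n-1)) · Σ_k (x_{k,i} - mean_i) · (x_{k,j} - mean_j), divisor n-1 = 5:
  S[A,A] = ((-1.1667)·(-1.1667) + (-4.1667)·(-4.1667) + (1.8333)·(1.8333) + (3.8333)·(3.8333) + (-1.1667)·(-1.1667) + (0.8333)·(0.8333)) / 5 = 38.8333/5 = 7.7667
  S[A,B] = ((-1.1667)·(-2.3333) + (-4.1667)·(-2.3333) + (1.8333)·(-2.3333) + (3.8333)·(3.6667) + (-1.1667)·(3.6667) + (0.8333)·(-0.3333)) / 5 = 17.6667/5 = 3.5333
  S[B,B] = ((-2.3333)·(-2.3333) + (-2.3333)·(-2.3333) + (-2.3333)·(-2.3333) + (3.6667)·(3.6667) + (3.6667)·(3.6667) + (-0.3333)·(-0.3333)) / 5 = 43.3333/5 = 8.6667
  S = [[7.7667, 3.5333],
 [3.5333, 8.6667]].

Step 3 — invert S. det(S) = 7.7667·8.6667 - (3.5333)² = 54.8267.
  S^{-1} = (1/det) · [[d, -b], [-b, a]] = [[0.1581, -0.0644],
 [-0.0644, 0.1417]].

Step 4 — quadratic form (x̄ - mu_0)^T · S^{-1} · (x̄ - mu_0):
  S^{-1} · (x̄ - mu_0) = (0.1629, -0.028),
  (x̄ - mu_0)^T · [...] = (1.1667)·(0.1629) + (0.3333)·(-0.028) = 0.1808.

Step 5 — scale by n: T² = 6 · 0.1808 = 1.0846.

T² ≈ 1.0846


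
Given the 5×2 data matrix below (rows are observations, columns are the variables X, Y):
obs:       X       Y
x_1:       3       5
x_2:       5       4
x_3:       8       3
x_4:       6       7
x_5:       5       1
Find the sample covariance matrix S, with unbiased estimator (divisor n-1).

Step 1 — column means:
  mean(X) = (3 + 5 + 8 + 6 + 5) / 5 = 27/5 = 5.4
  mean(Y) = (5 + 4 + 3 + 7 + 1) / 5 = 20/5 = 4

Step 2 — sample covariance S[i,j] = (1/(n-1)) · Σ_k (x_{k,i} - mean_i) · (x_{k,j} - mean_j), with n-1 = 4.
  S[X,X] = ((-2.4)·(-2.4) + (-0.4)·(-0.4) + (2.6)·(2.6) + (0.6)·(0.6) + (-0.4)·(-0.4)) / 4 = 13.2/4 = 3.3
  S[X,Y] = ((-2.4)·(1) + (-0.4)·(0) + (2.6)·(-1) + (0.6)·(3) + (-0.4)·(-3)) / 4 = -2/4 = -0.5
  S[Y,Y] = ((1)·(1) + (0)·(0) + (-1)·(-1) + (3)·(3) + (-3)·(-3)) / 4 = 20/4 = 5

S is symmetric (S[j,i] = S[i,j]). Assembling:

S = [[3.3, -0.5],
 [-0.5, 5]]


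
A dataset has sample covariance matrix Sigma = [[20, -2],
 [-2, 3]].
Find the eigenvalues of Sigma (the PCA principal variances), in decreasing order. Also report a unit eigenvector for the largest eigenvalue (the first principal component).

Step 1 — characteristic polynomial of 2×2 Sigma:
  det(Sigma - λI) = λ² - trace · λ + det = 0.
  trace = 20 + 3 = 23, det = 20·3 - (-2)² = 56.
Step 2 — discriminant:
  Δ = trace² - 4·det = 529 - 224 = 305.
Step 3 — eigenvalues:
  λ = (trace ± √Δ)/2 = (23 ± 17.4642)/2,
  λ_1 = 20.2321,  λ_2 = 2.7679.

Step 4 — unit eigenvector for λ_1: solve (Sigma - λ_1 I)v = 0. First row:
  (20 - 20.2321)·v_x + (-2)·v_y = 0, i.e. (-0.2321)·v_x + (-2)·v_y = 0,
  so v ∝ (b, λ_1 - a) = (-2, 0.2321); multiply by -1 so the first entry is positive: u = (2, -0.2321).
  ||u|| = √((2)² + (-0.2321)²) = √(4.0539) ≈ 2.0134,
  v_1 = u/||u|| ≈ (0.9933, -0.1153) (||v_1|| = 1).

λ_1 = 20.2321,  λ_2 = 2.7679;  v_1 ≈ (0.9933, -0.1153)


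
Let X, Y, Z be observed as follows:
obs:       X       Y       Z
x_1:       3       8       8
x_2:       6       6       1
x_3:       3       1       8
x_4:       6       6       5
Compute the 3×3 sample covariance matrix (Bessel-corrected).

Step 1 — column means:
  mean(X) = (3 + 6 + 3 + 6) / 4 = 18/4 = 4.5
  mean(Y) = (8 + 6 + 1 + 6) / 4 = 21/4 = 5.25
  mean(Z) = (8 + 1 + 8 + 5) / 4 = 22/4 = 5.5

Step 2 — sample covariance S[i,j] = (1/(n-1)) · Σ_k (x_{k,i} - mean_i) · (x_{k,j} - mean_j), with n-1 = 3.
  S[X,X] = ((-1.5)·(-1.5) + (1.5)·(1.5) + (-1.5)·(-1.5) + (1.5)·(1.5)) / 3 = 9/3 = 3
  S[X,Y] = ((-1.5)·(2.75) + (1.5)·(0.75) + (-1.5)·(-4.25) + (1.5)·(0.75)) / 3 = 4.5/3 = 1.5
  S[X,Z] = ((-1.5)·(2.5) + (1.5)·(-4.5) + (-1.5)·(2.5) + (1.5)·(-0.5)) / 3 = -15/3 = -5
  S[Y,Y] = ((2.75)·(2.75) + (0.75)·(0.75) + (-4.25)·(-4.25) + (0.75)·(0.75)) / 3 = 26.75/3 = 8.9167
  S[Y,Z] = ((2.75)·(2.5) + (0.75)·(-4.5) + (-4.25)·(2.5) + (0.75)·(-0.5)) / 3 = -7.5/3 = -2.5
  S[Z,Z] = ((2.5)·(2.5) + (-4.5)·(-4.5) + (2.5)·(2.5) + (-0.5)·(-0.5)) / 3 = 33/3 = 11

S is symmetric (S[j,i] = S[i,j]). Assembling:

S = [[3, 1.5, -5],
 [1.5, 8.9167, -2.5],
 [-5, -2.5, 11]]


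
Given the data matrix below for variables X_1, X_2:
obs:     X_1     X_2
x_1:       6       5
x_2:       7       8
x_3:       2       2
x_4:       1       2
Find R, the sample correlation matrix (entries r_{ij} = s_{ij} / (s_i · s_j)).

Step 1 — column means:
  mean(X_1) = (6 + 7 + 2 + 1) / 4 = 16/4 = 4
  mean(X_2) = (5 + 8 + 2 + 2) / 4 = 17/4 = 4.25

Step 2 — sample variances and covariances s[i,j] = (1/(n-1)) · Σ_k (x_{k,i} - mean_i) · (x_{k,j} - mean_j), with n-1 = 3:
  s[X_1,X_1] = ((2)·(2) + (3)·(3) + (-2)·(-2) + (-3)·(-3)) / 3 = 26/3 = 8.6667
  s[X_1,X_2] = ((2)·(0.75) + (3)·(3.75) + (-2)·(-2.25) + (-3)·(-2.25)) / 3 = 24/3 = 8
  s[X_2,X_2] = ((0.75)·(0.75) + (3.75)·(3.75) + (-2.25)·(-2.25) + (-2.25)·(-2.25)) / 3 = 24.75/3 = 8.25
  Sample standard deviations s_i = √(s[i,i]):
  s(X_1) = √(8.6667) = 2.9439
  s(X_2) = √(8.25) = 2.8723

Step 3 — r_{ij} = s_{ij} / (s_i · s_j):
  r[X_1,X_1] = 1 (diagonal).
  r[X_1,X_2] = 8 / (2.9439 · 2.8723) = 8 / 8.4558 = 0.9461
  r[X_2,X_2] = 1 (diagonal).

R is symmetric with unit diagonal. Assembling:

R = [[1, 0.9461],
 [0.9461, 1]]


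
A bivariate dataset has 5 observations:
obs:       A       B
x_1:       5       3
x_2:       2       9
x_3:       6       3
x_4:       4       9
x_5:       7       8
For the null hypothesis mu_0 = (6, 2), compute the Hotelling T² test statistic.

Step 1 — sample mean vector:
  mean(A) = (5 + 2 + 6 + 4 + 7) / 5 = 24/5 = 4.8
  mean(B) = (3 + 9 + 3 + 9 + 8) / 5 = 32/5 = 6.4
  x̄ = (4.8, 6.4),  deviation x̄ - mu_0 = (4.8, 6.4) - (6, 2) = (-1.2, 4.4).

Step 2 — sample covariance matrix, S[i,j] = (1/(n-1)) · Σ_k (x_{k,i} - mean_i) · (x_{k,j} - mean_j), divisor n-1 = 4:
  S[A,A] = ((0.2)·(0.2) + (-2.8)·(-2.8) + (1.2)·(1.2) + (-0.8)·(-0.8) + (2.2)·(2.2)) / 4 = 14.8/4 = 3.7
  S[A,B] = ((0.2)·(-3.4) + (-2.8)·(2.6) + (1.2)·(-3.4) + (-0.8)·(2.6) + (2.2)·(1.6)) / 4 = -10.6/4 = -2.65
  S[B,B] = ((-3.4)·(-3.4) + (2.6)·(2.6) + (-3.4)·(-3.4) + (2.6)·(2.6) + (1.6)·(1.6)) / 4 = 39.2/4 = 9.8
  S = [[3.7, -2.65],
 [-2.65, 9.8]].

Step 3 — invert S. det(S) = 3.7·9.8 - (-2.65)² = 29.2375.
  S^{-1} = (1/det) · [[d, -b], [-b, a]] = [[0.3352, 0.0906],
 [0.0906, 0.1265]].

Step 4 — quadratic form (x̄ - mu_0)^T · S^{-1} · (x̄ - mu_0):
  S^{-1} · (x̄ - mu_0) = (-0.0034, 0.4481),
  (x̄ - mu_0)^T · [...] = (-1.2)·(-0.0034) + (4.4)·(0.4481) = 1.9755.

Step 5 — scale by n: T² = 5 · 1.9755 = 9.8777.

T² ≈ 9.8777


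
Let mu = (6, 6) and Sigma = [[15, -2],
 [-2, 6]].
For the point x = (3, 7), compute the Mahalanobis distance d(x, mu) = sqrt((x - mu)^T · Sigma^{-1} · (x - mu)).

Step 1 — centre the observation: (x - mu) = (-3, 1).

Step 2 — invert Sigma. det(Sigma) = 15·6 - (-2)² = 86.
  Sigma^{-1} = (1/det) · [[d, -b], [-b, a]] = [[0.0698, 0.0233],
 [0.0233, 0.1744]].

Step 3 — form the quadratic (x - mu)^T · Sigma^{-1} · (x - mu):
  Sigma^{-1} · (x - mu) = (-0.186, 0.1047).
  (x - mu)^T · [Sigma^{-1} · (x - mu)] = (-3)·(-0.186) + (1)·(0.1047) = 0.6628.

Step 4 — take square root: d = √(0.6628) ≈ 0.8141.

d(x, mu) = √(0.6628) ≈ 0.8141


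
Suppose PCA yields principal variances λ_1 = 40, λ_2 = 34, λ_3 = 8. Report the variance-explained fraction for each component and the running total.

Step 1 — total variance = trace(Sigma) = Σ λ_i = 40 + 34 + 8 = 82.

Step 2 — fraction explained by component i = λ_i / Σ λ:
  PC1: 40/82 = 0.4878
  PC2: 34/82 = 0.4146
  PC3: 8/82 = 0.0976

Step 3 — cumulative fraction after k components = (λ_1 + ... + λ_k) / Σ λ:
  k = 1: 40/82 = 0.4878
  k = 2: (40 + 34)/82 = 74/82 = 0.9024
  k = 3: (40 + 34 + 8)/82 = 82/82 = 1

Summary (fraction, with percent):

explained: PC1 0.4878 (48.78%), PC2 0.4146 (41.46%), PC3 0.0976 (9.76%);  cumulative: 0.4878, 0.9024, 1


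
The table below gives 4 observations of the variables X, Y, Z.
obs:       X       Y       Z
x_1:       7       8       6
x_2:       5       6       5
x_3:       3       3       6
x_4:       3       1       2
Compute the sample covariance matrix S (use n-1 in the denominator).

Step 1 — column means:
  mean(X) = (7 + 5 + 3 + 3) / 4 = 18/4 = 4.5
  mean(Y) = (8 + 6 + 3 + 1) / 4 = 18/4 = 4.5
  mean(Z) = (6 + 5 + 6 + 2) / 4 = 19/4 = 4.75

Step 2 — sample covariance S[i,j] = (1/(n-1)) · Σ_k (x_{k,i} - mean_i) · (x_{k,j} - mean_j), with n-1 = 3.
  S[X,X] = ((2.5)·(2.5) + (0.5)·(0.5) + (-1.5)·(-1.5) + (-1.5)·(-1.5)) / 3 = 11/3 = 3.6667
  S[X,Y] = ((2.5)·(3.5) + (0.5)·(1.5) + (-1.5)·(-1.5) + (-1.5)·(-3.5)) / 3 = 17/3 = 5.6667
  S[X,Z] = ((2.5)·(1.25) + (0.5)·(0.25) + (-1.5)·(1.25) + (-1.5)·(-2.75)) / 3 = 5.5/3 = 1.8333
  S[Y,Y] = ((3.5)·(3.5) + (1.5)·(1.5) + (-1.5)·(-1.5) + (-3.5)·(-3.5)) / 3 = 29/3 = 9.6667
  S[Y,Z] = ((3.5)·(1.25) + (1.5)·(0.25) + (-1.5)·(1.25) + (-3.5)·(-2.75)) / 3 = 12.5/3 = 4.1667
  S[Z,Z] = ((1.25)·(1.25) + (0.25)·(0.25) + (1.25)·(1.25) + (-2.75)·(-2.75)) / 3 = 10.75/3 = 3.5833

S is symmetric (S[j,i] = S[i,j]). Assembling:

S = [[3.6667, 5.6667, 1.8333],
 [5.6667, 9.6667, 4.1667],
 [1.8333, 4.1667, 3.5833]]


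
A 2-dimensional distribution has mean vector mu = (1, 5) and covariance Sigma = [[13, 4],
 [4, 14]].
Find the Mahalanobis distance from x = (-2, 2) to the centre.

Step 1 — centre the observation: (x - mu) = (-3, -3).

Step 2 — invert Sigma. det(Sigma) = 13·14 - (4)² = 166.
  Sigma^{-1} = (1/det) · [[d, -b], [-b, a]] = [[0.0843, -0.0241],
 [-0.0241, 0.0783]].

Step 3 — form the quadratic (x - mu)^T · Sigma^{-1} · (x - mu):
  Sigma^{-1} · (x - mu) = (-0.1807, -0.1627).
  (x - mu)^T · [Sigma^{-1} · (x - mu)] = (-3)·(-0.1807) + (-3)·(-0.1627) = 1.0301.

Step 4 — take square root: d = √(1.0301) ≈ 1.0149.

d(x, mu) = √(1.0301) ≈ 1.0149


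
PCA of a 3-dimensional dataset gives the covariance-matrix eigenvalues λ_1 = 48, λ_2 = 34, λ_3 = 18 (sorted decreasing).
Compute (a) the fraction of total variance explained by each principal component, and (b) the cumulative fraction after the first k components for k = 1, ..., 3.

Step 1 — total variance = trace(Sigma) = Σ λ_i = 48 + 34 + 18 = 100.

Step 2 — fraction explained by component i = λ_i / Σ λ:
  PC1: 48/100 = 0.48
  PC2: 34/100 = 0.34
  PC3: 18/100 = 0.18

Step 3 — cumulative fraction after k components = (λ_1 + ... + λ_k) / Σ λ:
  k = 1: 48/100 = 0.48
  k = 2: (48 + 34)/100 = 82/100 = 0.82
  k = 3: (48 + 34 + 18)/100 = 100/100 = 1

Summary (fraction, with percent):

explained: PC1 0.48 (48%), PC2 0.34 (34%), PC3 0.18 (18%);  cumulative: 0.48, 0.82, 1


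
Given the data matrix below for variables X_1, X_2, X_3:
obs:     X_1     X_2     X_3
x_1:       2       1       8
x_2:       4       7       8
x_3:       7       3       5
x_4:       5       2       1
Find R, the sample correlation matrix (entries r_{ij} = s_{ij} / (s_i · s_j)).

Step 1 — column means:
  mean(X_1) = (2 + 4 + 7 + 5) / 4 = 18/4 = 4.5
  mean(X_2) = (1 + 7 + 3 + 2) / 4 = 13/4 = 3.25
  mean(X_3) = (8 + 8 + 5 + 1) / 4 = 22/4 = 5.5

Step 2 — sample variances and covariances s[i,j] = (1/(n-1)) · Σ_k (x_{k,i} - mean_i) · (x_{k,j} - mean_j), with n-1 = 3:
  s[X_1,X_1] = ((-2.5)·(-2.5) + (-0.5)·(-0.5) + (2.5)·(2.5) + (0.5)·(0.5)) / 3 = 13/3 = 4.3333
  s[X_1,X_2] = ((-2.5)·(-2.25) + (-0.5)·(3.75) + (2.5)·(-0.25) + (0.5)·(-1.25)) / 3 = 2.5/3 = 0.8333
  s[X_1,X_3] = ((-2.5)·(2.5) + (-0.5)·(2.5) + (2.5)·(-0.5) + (0.5)·(-4.5)) / 3 = -11/3 = -3.6667
  s[X_2,X_2] = ((-2.25)·(-2.25) + (3.75)·(3.75) + (-0.25)·(-0.25) + (-1.25)·(-1.25)) / 3 = 20.75/3 = 6.9167
  s[X_2,X_3] = ((-2.25)·(2.5) + (3.75)·(2.5) + (-0.25)·(-0.5) + (-1.25)·(-4.5)) / 3 = 9.5/3 = 3.1667
  s[X_3,X_3] = ((2.5)·(2.5) + (2.5)·(2.5) + (-0.5)·(-0.5) + (-4.5)·(-4.5)) / 3 = 33/3 = 11
  Sample standard deviations s_i = √(s[i,i]):
  s(X_1) = √(4.3333) = 2.0817
  s(X_2) = √(6.9167) = 2.63
  s(X_3) = √(11) = 3.3166

Step 3 — r_{ij} = s_{ij} / (s_i · s_j):
  r[X_1,X_1] = 1 (diagonal).
  r[X_1,X_2] = 0.8333 / (2.0817 · 2.63) = 0.8333 / 5.4747 = 0.1522
  r[X_1,X_3] = -3.6667 / (2.0817 · 3.3166) = -3.6667 / 6.9041 = -0.5311
  r[X_2,X_2] = 1 (diagonal).
  r[X_2,X_3] = 3.1667 / (2.63 · 3.3166) = 3.1667 / 8.7226 = 0.363
  r[X_3,X_3] = 1 (diagonal).

R is symmetric with unit diagonal. Assembling:

R = [[1, 0.1522, -0.5311],
 [0.1522, 1, 0.363],
 [-0.5311, 0.363, 1]]


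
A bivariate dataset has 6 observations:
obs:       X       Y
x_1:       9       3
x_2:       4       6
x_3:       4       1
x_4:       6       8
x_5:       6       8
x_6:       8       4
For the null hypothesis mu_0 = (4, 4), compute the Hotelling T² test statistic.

Step 1 — sample mean vector:
  mean(X) = (9 + 4 + 4 + 6 + 6 + 8) / 6 = 37/6 = 6.1667
  mean(Y) = (3 + 6 + 1 + 8 + 8 + 4) / 6 = 30/6 = 5
  x̄ = (6.1667, 5),  deviation x̄ - mu_0 = (6.1667, 5) - (4, 4) = (2.1667, 1).

Step 2 — sample covariance matrix, S[i,j] = (1/(n-1)) · Σ_k (x_{k,i} - mean_i) · (x_{k,j} - mean_j), divisor n-1 = 5:
  S[X,X] = ((2.8333)·(2.8333) + (-2.1667)·(-2.1667) + (-2.1667)·(-2.1667) + (-0.1667)·(-0.1667) + (-0.1667)·(-0.1667) + (1.8333)·(1.8333)) / 5 = 20.8333/5 = 4.1667
  S[X,Y] = ((2.8333)·(-2) + (-2.1667)·(1) + (-2.1667)·(-4) + (-0.1667)·(3) + (-0.1667)·(3) + (1.8333)·(-1)) / 5 = -2/5 = -0.4
  S[Y,Y] = ((-2)·(-2) + (1)·(1) + (-4)·(-4) + (3)·(3) + (3)·(3) + (-1)·(-1)) / 5 = 40/5 = 8
  S = [[4.1667, -0.4],
 [-0.4, 8]].

Step 3 — invert S. det(S) = 4.1667·8 - (-0.4)² = 33.1733.
  S^{-1} = (1/det) · [[d, -b], [-b, a]] = [[0.2412, 0.0121],
 [0.0121, 0.1256]].

Step 4 — quadratic form (x̄ - mu_0)^T · S^{-1} · (x̄ - mu_0):
  S^{-1} · (x̄ - mu_0) = (0.5346, 0.1517),
  (x̄ - mu_0)^T · [...] = (2.1667)·(0.5346) + (1)·(0.1517) = 1.31.

Step 5 — scale by n: T² = 6 · 1.31 = 7.8597.

T² ≈ 7.8597
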